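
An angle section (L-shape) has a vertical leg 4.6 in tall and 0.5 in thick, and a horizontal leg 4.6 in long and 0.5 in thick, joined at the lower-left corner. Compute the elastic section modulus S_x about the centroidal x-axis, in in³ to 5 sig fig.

S_x ≈ 2.6495 in³

Split into non-overlapping primitives; take the origin at the lower-left of the bounding box.
Vertical leg: 0.5 × 4.6, A = 2.3 in², y = 2.3 in, Ī = 4.055667 in⁴.
Horizontal leg (remainder): 4.1 × 0.5, A = 2.05 in², y = 0.25 in, Ī = 0.04270833 in⁴.
Centroid: ȳ = ΣA·y / ΣA = 1.333908 in.
Transfer each piece to the centroidal x-axis using Ī + A·d² with d = y − 1.333908:
  vertical leg: d = 0.966092 in → contributes +6.202334 in⁴
  horizontal leg (remainder): d = -1.083908 in → contributes +2.451164 in⁴
Total I = 8.653499 in⁴.
Extreme fibre distance c = 3.266092 in; S = I/c = 2.649496 in³.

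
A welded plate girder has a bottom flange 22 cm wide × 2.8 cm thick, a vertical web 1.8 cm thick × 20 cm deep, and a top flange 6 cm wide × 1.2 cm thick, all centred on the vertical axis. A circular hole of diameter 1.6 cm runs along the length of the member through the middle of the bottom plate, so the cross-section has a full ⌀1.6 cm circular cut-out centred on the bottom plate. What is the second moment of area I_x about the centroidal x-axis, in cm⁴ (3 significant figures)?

I_x ≈ 6260 cm⁴

Split into non-overlapping primitives; take the origin at the lower-left of the bounding box.
Bottom plate: 22 × 2.8, A = 61.6 cm², y = 1.4 cm, Ī = 40.245 cm⁴.
Web plate: 1.8 × 20, A = 36 cm², y = 12.8 cm, Ī = 1 200 cm⁴.
Top plate: 6 × 1.2, A = 7.2 cm², y = 23.4 cm, Ī = 0.864 cm⁴.
Hole (subtracted): ⌀1.6, A = 2.0106 cm², y = 1.4 cm, Ī = 0.3217 cm⁴.
Centroid: ȳ = ΣA·y / ΣA = 6.9336 cm.
Transfer each piece to the centroidal x-axis using Ī + A·d² with d = y − 6.9336:
  bottom plate: d = -5.5336 cm → contributes +1926.5 cm⁴
  web plate: d = 5.8664 cm → contributes +2438.9 cm⁴
  top plate: d = 16.466 cm → contributes +1953.1 cm⁴
  hole: d = -5.5336 cm → contributes −61.889 cm⁴
Total I = 6256.6 cm⁴.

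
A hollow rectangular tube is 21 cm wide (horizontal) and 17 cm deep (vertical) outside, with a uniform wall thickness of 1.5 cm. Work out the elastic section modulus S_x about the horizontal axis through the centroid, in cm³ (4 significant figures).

Decompose the section into non-overlapping parts with the origin at the bottom-left of its bounding rectangle.
Outer rectangle: 21 × 17, A = 357 cm², y = 8.5 cm, Ī = 8597.75 cm⁴.
Inner void (subtracted): 18 × 14, A = 252 cm², y = 8.5 cm, Ī = 4 116 cm⁴.
By symmetry the centroid is at mid-height, ȳ = 8.5 cm.
All pieces are centred on the horizontal axis through the centroid, so I = ΣĪ (holes subtracted) = 4481.75 cm⁴.
Extreme fibre distance c = 8.5 cm; S = I/c = 527.265 cm³.

S_x ≈ 527.3 cm³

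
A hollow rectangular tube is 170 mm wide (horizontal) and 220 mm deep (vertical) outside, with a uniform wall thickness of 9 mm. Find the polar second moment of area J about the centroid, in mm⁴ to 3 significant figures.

J ≈ 7.74 × 10⁷ mm⁴

Split into non-overlapping primitives; take the origin at the lower-left of the bounding box.
Outer rectangle: 170 × 220, A = 37 400 mm², y = 110 mm, Ī = 150 846 667 mm⁴.
Inner void (subtracted): 152 × 202, A = 30 704 mm², y = 110 mm, Ī = 104 403 835 mm⁴.
By symmetry the centroid is at mid-height, ȳ = 110 mm.
All pieces are centred on the centroidal x-axis, so I = ΣĪ (holes subtracted) = 46 442 832 mm⁴.
Repeating about the centroidal y-axis gives I_y = 30 956 232 mm⁴.
Polar second moment: J = I_x + I_y = 77 399 064 mm⁴.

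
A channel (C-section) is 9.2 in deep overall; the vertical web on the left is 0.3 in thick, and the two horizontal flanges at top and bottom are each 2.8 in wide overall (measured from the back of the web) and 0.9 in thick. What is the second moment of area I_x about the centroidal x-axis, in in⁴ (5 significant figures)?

Treat the section as a set of non-overlapping primitives; coordinates are from the bounding-box lower-left.
Web: 0.3 × 9.2, A = 2.76 in², y = 4.6 in, Ī = 19.4672 in⁴.
Top flange (beyond web): 2.5 × 0.9, A = 2.25 in², y = 8.75 in, Ī = 0.151875 in⁴.
Bottom flange (beyond web): 2.5 × 0.9, A = 2.25 in², y = 0.45 in, Ī = 0.151875 in⁴.
By symmetry the centroid is at mid-height, ȳ = 4.6 in.
Transfer each piece to the centroidal x-axis using Ī + A·d² with d = y − 4.6:
  web: d = 0 in → contributes +19.4672 in⁴
  top flange (beyond web): d = 4.15 in → contributes +38.9025 in⁴
  bottom flange (beyond web): d = -4.15 in → contributes +38.9025 in⁴
Total I = 97.2722 in⁴.

I_x ≈ 97.272 in⁴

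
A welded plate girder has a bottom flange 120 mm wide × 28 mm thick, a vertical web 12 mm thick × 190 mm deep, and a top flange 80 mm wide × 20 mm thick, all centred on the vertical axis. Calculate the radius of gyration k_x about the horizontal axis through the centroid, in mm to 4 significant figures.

Split into non-overlapping primitives; take the origin at the lower-left of the bounding box.
Bottom plate: 120 × 28, A = 3 360 mm², y = 14 mm, Ī = 219 520 mm⁴.
Web plate: 12 × 190, A = 2 280 mm², y = 123 mm, Ī = 6 859 000 mm⁴.
Top plate: 80 × 20, A = 1 600 mm², y = 228 mm, Ī = 53333.3 mm⁴.
Centroid: ȳ = ΣA·y / ΣA = 95.6188 mm.
Transfer each piece to the horizontal axis through the centroid using Ī + A·d² with d = y − 95.6188:
  bottom plate: d = -81.6188 mm → contributes +22 602 583 mm⁴
  web plate: d = 27.3812 mm → contributes +8 568 387 mm⁴
  top plate: d = 132.381 mm → contributes +28 092 991 mm⁴
Total I = 59 263 961 mm⁴.
Radius of gyration: k = √(I/A) = √(59 263 961 / 7 240) = 90.4745 mm.

k_x ≈ 90.47 mm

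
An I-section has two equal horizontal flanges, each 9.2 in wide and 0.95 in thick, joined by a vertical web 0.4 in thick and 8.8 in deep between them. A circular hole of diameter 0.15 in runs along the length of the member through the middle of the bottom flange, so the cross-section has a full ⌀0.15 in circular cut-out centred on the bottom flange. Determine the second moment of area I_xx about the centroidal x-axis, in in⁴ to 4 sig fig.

I_xx ≈ 439.0 in⁴

Break the section into simple shapes (no overlaps), measuring from the bottom-left corner of the bounding box.
Bottom flange: 9.2 × 0.95, A = 8.74 in², y = 0.475 in, Ī = 0.657321 in⁴.
Web: 0.4 × 8.8, A = 3.52 in², y = 5.35 in, Ī = 22.7157 in⁴.
Top flange: 9.2 × 0.95, A = 8.74 in², y = 10.225 in, Ī = 0.657321 in⁴.
Hole (subtracted): ⌀0.15, A = 0.0176715 in², y = 0.475 in, Ī = 0.0000248505 in⁴.
Centroid: ȳ = ΣA·y / ΣA = 5.35411 in.
Transfer each piece to the centroidal x-axis using Ī + A·d² with d = y − 5.35411:
  bottom flange: d = -4.87911 in → contributes +208.719 in⁴
  web: d = -0.00410576 in → contributes +22.7158 in⁴
  top flange: d = 4.87089 in → contributes +208.019 in⁴
  hole: d = -4.87911 in → contributes −0.420706 in⁴
Total I = 439.033 in⁴.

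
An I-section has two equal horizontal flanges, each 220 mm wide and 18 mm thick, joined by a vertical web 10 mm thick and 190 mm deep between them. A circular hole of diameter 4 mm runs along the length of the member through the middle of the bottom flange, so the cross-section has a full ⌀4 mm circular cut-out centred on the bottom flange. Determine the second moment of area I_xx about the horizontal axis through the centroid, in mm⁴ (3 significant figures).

Decompose the section into non-overlapping parts with the origin at the bottom-left of its bounding rectangle.
Bottom flange: 220 × 18, A = 3 960 mm², y = 9 mm, Ī = 106 920 mm⁴.
Web: 10 × 190, A = 1 900 mm², y = 113 mm, Ī = 5 715 833 mm⁴.
Top flange: 220 × 18, A = 3 960 mm², y = 217 mm, Ī = 106 920 mm⁴.
Hole (subtracted): ⌀4, A = 12.566 mm², y = 9 mm, Ī = 12.566 mm⁴.
Centroid: ȳ = ΣA·y / ΣA = 113.13 mm.
Transfer each piece to the horizontal axis through the centroid using Ī + A·d² with d = y − 113.13:
  bottom flange: d = -104.13 mm → contributes +43 048 111 mm⁴
  web: d = -0.13326 mm → contributes +5 715 867 mm⁴
  top flange: d = 103.87 mm → contributes +42 828 590 mm⁴
  hole: d = -104.13 mm → contributes −136 279 mm⁴
Total I = 91 456 289 mm⁴.

I_xx ≈ 9.15 × 10⁷ mm⁴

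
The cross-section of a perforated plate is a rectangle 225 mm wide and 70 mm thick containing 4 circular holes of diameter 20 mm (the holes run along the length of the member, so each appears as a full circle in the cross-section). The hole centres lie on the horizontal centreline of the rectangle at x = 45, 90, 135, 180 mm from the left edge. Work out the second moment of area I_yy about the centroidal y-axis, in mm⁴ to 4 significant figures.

Treat the section as a set of non-overlapping primitives; coordinates are from the bounding-box lower-left.
Plate: 225 × 70, A = 15 750 mm², x = 112.5 mm, Ī = 66 445 313 mm⁴.
Hole 1 (subtracted): ⌀20, A = 314.159 mm², x = 45 mm, Ī = 7853.98 mm⁴.
Hole 2 (subtracted): ⌀20, A = 314.159 mm², x = 90 mm, Ī = 7853.98 mm⁴.
Hole 3 (subtracted): ⌀20, A = 314.159 mm², x = 135 mm, Ī = 7853.98 mm⁴.
Hole 4 (subtracted): ⌀20, A = 314.159 mm², x = 180 mm, Ī = 7853.98 mm⁴.
By symmetry the centroid is at mid-width, x̄ = 112.5 mm.
Transfer each piece to the centroidal y-axis using Ī + A·d² with d = x − 112.5:
  plate: d = 0 mm → contributes +66 445 313 mm⁴
  hole 1: d = -67.5 mm → contributes −1 439 242 mm⁴
  hole 2: d = -22.5 mm → contributes −166 897 mm⁴
  hole 3: d = 22.5 mm → contributes −166 897 mm⁴
  hole 4: d = 67.5 mm → contributes −1 439 242 mm⁴
Total I = 63 233 034 mm⁴.

I_yy ≈ 6.323 × 10⁷ mm⁴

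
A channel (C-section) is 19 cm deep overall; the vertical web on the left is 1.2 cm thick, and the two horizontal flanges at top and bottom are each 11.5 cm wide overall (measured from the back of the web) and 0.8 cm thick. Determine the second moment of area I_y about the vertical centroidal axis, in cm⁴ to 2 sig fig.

Split into non-overlapping primitives; take the origin at the lower-left of the bounding box.
Web: 1.2 × 19, A = 22.8 cm², x = 0.6 cm, Ī = 2.736 cm⁴.
Top flange (beyond web): 10.3 × 0.8, A = 8.24 cm², x = 6.35 cm, Ī = 72.85 cm⁴.
Bottom flange (beyond web): 10.3 × 0.8, A = 8.24 cm², x = 6.35 cm, Ī = 72.85 cm⁴.
Centroid: x̄ = ΣA·x / ΣA = 3.012 cm.
Transfer each piece to the vertical centroidal axis using Ī + A·d² with d = x − 3.012:
  web: d = -2.412 cm → contributes +135.4 cm⁴
  top flange (beyond web): d = 3.338 cm → contributes +164.6 cm⁴
  bottom flange (beyond web): d = 3.338 cm → contributes +164.6 cm⁴
Total I = 464.7 cm⁴.

I_y ≈ 460 cm⁴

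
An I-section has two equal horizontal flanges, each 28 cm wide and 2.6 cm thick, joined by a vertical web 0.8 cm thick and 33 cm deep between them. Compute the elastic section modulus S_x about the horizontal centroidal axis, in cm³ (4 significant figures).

Break the section into simple shapes (no overlaps), measuring from the bottom-left corner of the bounding box.
Bottom flange: 28 × 2.6, A = 72.8 cm², y = 1.3 cm, Ī = 41.0107 cm⁴.
Web: 0.8 × 33, A = 26.4 cm², y = 19.1 cm, Ī = 2395.8 cm⁴.
Top flange: 28 × 2.6, A = 72.8 cm², y = 36.9 cm, Ī = 41.0107 cm⁴.
By symmetry the centroid is at mid-height, ȳ = 19.1 cm.
Transfer each piece to the horizontal centroidal axis using Ī + A·d² with d = y − 19.1:
  bottom flange: d = -17.8 cm → contributes +23 107 cm⁴
  web: d = 0 cm → contributes +2395.8 cm⁴
  top flange: d = 17.8 cm → contributes +23 107 cm⁴
Total I = 48609.7 cm⁴.
Extreme fibre distance c = 19.1 cm; S = I/c = 2545.01 cm³.

S_x ≈ 2545 cm³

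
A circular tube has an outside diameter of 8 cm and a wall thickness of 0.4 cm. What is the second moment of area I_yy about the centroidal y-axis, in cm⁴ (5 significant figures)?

Decompose the section into non-overlapping parts with the origin at the bottom-left of its bounding rectangle.
Outer circle: ⌀8, A = 50.26548 cm², x = 4 cm, Ī = 201.0619 cm⁴.
Bore (subtracted): ⌀7.2, A = 40.71504 cm², x = 4 cm, Ī = 131.9167 cm⁴.
By symmetry the centroid is at mid-width, x̄ = 4 cm.
All pieces are centred on the centroidal y-axis, so I = ΣĪ (holes subtracted) = 69.1452 cm⁴.

I_yy ≈ 69.145 cm⁴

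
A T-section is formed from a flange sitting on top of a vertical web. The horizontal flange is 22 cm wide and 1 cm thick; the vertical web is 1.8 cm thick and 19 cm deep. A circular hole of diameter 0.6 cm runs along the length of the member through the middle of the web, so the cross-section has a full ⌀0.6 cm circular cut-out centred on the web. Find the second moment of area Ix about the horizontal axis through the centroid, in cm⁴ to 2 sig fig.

Split into non-overlapping primitives; take the origin at the lower-left of the bounding box.
Flange: 22 × 1, A = 22 cm², y = 19.5 cm, Ī = 1.833 cm⁴.
Web: 1.8 × 19, A = 34.2 cm², y = 9.5 cm, Ī = 1 029 cm⁴.
Hole (subtracted): ⌀0.6, A = 0.2827 cm², y = 9.5 cm, Ī = 0.006362 cm⁴.
Centroid: ȳ = ΣA·y / ΣA = 13.43 cm.
Transfer each piece to the horizontal axis through the centroid using Ī + A·d² with d = y − 13.43:
  flange: d = 6.066 cm → contributes +811.3 cm⁴
  web: d = -3.934 cm → contributes +1 558 cm⁴
  hole: d = -3.934 cm → contributes −4.383 cm⁴
Total I = 2 365 cm⁴.

Ix ≈ 2400 cm⁴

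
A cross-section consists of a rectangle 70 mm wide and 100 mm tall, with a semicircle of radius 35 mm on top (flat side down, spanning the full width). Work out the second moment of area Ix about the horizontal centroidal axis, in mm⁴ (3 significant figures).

Ix ≈ 1.23 × 10⁷ mm⁴

Break the section into simple shapes (no overlaps), measuring from the bottom-left corner of the bounding box.
Rectangular body: 70 × 100, A = 7 000 mm², y = 50 mm, Ī = 5 833 333 mm⁴.
Semicircular cap: semicircle r = 35, A = 1924.2 mm², y = 114.85 mm, Ī = 164 704 mm⁴.
Centroid: ȳ = ΣA·y / ΣA = 63.984 mm.
Transfer each piece to the horizontal centroidal axis using Ī + A·d² with d = y − 63.984:
  rectangular body: d = -13.984 mm → contributes +7 202 160 mm⁴
  semicircular cap: d = 50.871 mm → contributes +5 144 261 mm⁴
Total I = 12 346 421 mm⁴.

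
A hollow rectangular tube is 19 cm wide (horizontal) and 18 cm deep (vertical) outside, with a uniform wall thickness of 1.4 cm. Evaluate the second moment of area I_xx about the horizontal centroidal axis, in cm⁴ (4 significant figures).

I_xx ≈ 4493 cm⁴

Break the section into simple shapes (no overlaps), measuring from the bottom-left corner of the bounding box.
Outer rectangle: 19 × 18, A = 342 cm², y = 9 cm, Ī = 9 234 cm⁴.
Inner void (subtracted): 16.2 × 15.2, A = 246.24 cm², y = 9 cm, Ī = 4740.94 cm⁴.
By symmetry the centroid is at mid-height, ȳ = 9 cm.
All pieces are centred on the horizontal centroidal axis, so I = ΣĪ (holes subtracted) = 4493.06 cm⁴.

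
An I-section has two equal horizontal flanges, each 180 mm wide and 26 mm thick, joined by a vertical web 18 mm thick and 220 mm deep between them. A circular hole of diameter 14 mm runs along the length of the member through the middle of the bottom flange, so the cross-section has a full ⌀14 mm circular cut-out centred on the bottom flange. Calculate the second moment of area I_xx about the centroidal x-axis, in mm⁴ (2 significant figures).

I_xx ≈ 1.6 × 10⁸ mm⁴

Treat the section as a set of non-overlapping primitives; coordinates are from the bounding-box lower-left.
Bottom flange: 180 × 26, A = 4 680 mm², y = 13 mm, Ī = 263 640 mm⁴.
Web: 18 × 220, A = 3 960 mm², y = 136 mm, Ī = 15 972 000 mm⁴.
Top flange: 180 × 26, A = 4 680 mm², y = 259 mm, Ī = 263 640 mm⁴.
Hole (subtracted): ⌀14, A = 153.9 mm², y = 13 mm, Ī = 1 886 mm⁴.
Centroid: ȳ = ΣA·y / ΣA = 137.4 mm.
Transfer each piece to the centroidal x-axis using Ī + A·d² with d = y − 137.4:
  bottom flange: d = -124.4 mm → contributes +72 732 718 mm⁴
  web: d = -1.438 mm → contributes +15 980 190 mm⁴
  top flange: d = 121.6 mm → contributes +69 421 360 mm⁴
  hole: d = -124.4 mm → contributes −2 385 593 mm⁴
Total I = 155 748 676 mm⁴.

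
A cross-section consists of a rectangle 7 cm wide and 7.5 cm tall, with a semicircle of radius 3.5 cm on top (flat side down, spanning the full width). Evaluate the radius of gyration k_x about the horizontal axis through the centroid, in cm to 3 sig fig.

Decompose the section into non-overlapping parts with the origin at the bottom-left of its bounding rectangle.
Rectangular body: 7 × 7.5, A = 52.5 cm², y = 3.75 cm, Ī = 246.09 cm⁴.
Semicircular cap: semicircle r = 3.5, A = 19.242 cm², y = 8.9854 cm, Ī = 16.47 cm⁴.
Centroid: ȳ = ΣA·y / ΣA = 5.1542 cm.
Transfer each piece to the horizontal axis through the centroid using Ī + A·d² with d = y − 5.1542:
  rectangular body: d = -1.4042 cm → contributes +349.61 cm⁴
  semicircular cap: d = 3.8312 cm → contributes +298.91 cm⁴
Total I = 648.53 cm⁴.
Radius of gyration: k = √(I/A) = √(648.53 / 71.742) = 3.0066 cm.

k_x ≈ 3.01 cm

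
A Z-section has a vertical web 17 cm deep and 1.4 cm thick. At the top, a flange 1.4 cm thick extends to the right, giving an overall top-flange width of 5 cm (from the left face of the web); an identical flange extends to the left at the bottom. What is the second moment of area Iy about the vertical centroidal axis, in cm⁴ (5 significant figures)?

Break the section into simple shapes (no overlaps), measuring from the bottom-left corner of the bounding box.
Web: 1.4 × 17, A = 23.8 cm², x = 4.3 cm, Ī = 3.887333 cm⁴.
Top flange (beyond web): 3.6 × 1.4, A = 5.04 cm², x = 6.8 cm, Ī = 5.4432 cm⁴.
Bottom flange (beyond web): 3.6 × 1.4, A = 5.04 cm², x = 1.8 cm, Ī = 5.4432 cm⁴.
Centroid: x̄ = ΣA·x / ΣA = 4.3 cm.
Transfer each piece to the vertical centroidal axis using Ī + A·d² with d = x − 4.3:
  web: d = 0 cm → contributes +3.887333 cm⁴
  top flange (beyond web): d = 2.5 cm → contributes +36.9432 cm⁴
  bottom flange (beyond web): d = -2.5 cm → contributes +36.9432 cm⁴
Total I = 77.77373 cm⁴.

Iy ≈ 77.774 cm⁴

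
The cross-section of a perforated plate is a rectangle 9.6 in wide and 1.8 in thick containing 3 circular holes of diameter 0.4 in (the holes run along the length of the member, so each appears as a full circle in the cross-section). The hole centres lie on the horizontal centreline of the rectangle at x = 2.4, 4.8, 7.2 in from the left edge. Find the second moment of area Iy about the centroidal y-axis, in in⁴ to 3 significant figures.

Iy ≈ 131 in⁴

Decompose the section into non-overlapping parts with the origin at the bottom-left of its bounding rectangle.
Plate: 9.6 × 1.8, A = 17.28 in², x = 4.8 in, Ī = 132.71 in⁴.
Hole 1 (subtracted): ⌀0.4, A = 0.12566 in², x = 2.4 in, Ī = 0.0012566 in⁴.
Hole 2 (subtracted): ⌀0.4, A = 0.12566 in², x = 4.8 in, Ī = 0.0012566 in⁴.
Hole 3 (subtracted): ⌀0.4, A = 0.12566 in², x = 7.2 in, Ī = 0.0012566 in⁴.
By symmetry the centroid is at mid-width, x̄ = 4.8 in.
Transfer each piece to the centroidal y-axis using Ī + A·d² with d = x − 4.8:
  plate: d = 0 in → contributes +132.71 in⁴
  hole 1: d = -2.4 in → contributes −0.72508 in⁴
  hole 2: d = 0 in → contributes −0.0012566 in⁴
  hole 3: d = 2.4 in → contributes −0.72508 in⁴
Total I = 131.26 in⁴.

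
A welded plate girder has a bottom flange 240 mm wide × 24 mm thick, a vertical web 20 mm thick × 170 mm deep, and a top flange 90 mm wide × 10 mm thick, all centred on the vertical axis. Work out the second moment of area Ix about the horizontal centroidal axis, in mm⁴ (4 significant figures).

Treat the section as a set of non-overlapping primitives; coordinates are from the bounding-box lower-left.
Bottom plate: 240 × 24, A = 5 760 mm², y = 12 mm, Ī = 276 480 mm⁴.
Web plate: 20 × 170, A = 3 400 mm², y = 109 mm, Ī = 8 188 333 mm⁴.
Top plate: 90 × 10, A = 900 mm², y = 199 mm, Ī = 7 500 mm⁴.
Centroid: ȳ = ΣA·y / ΣA = 61.5129 mm.
Transfer each piece to the horizontal centroidal axis using Ī + A·d² with d = y − 61.5129:
  bottom plate: d = -49.5129 mm → contributes +14 397 290 mm⁴
  web plate: d = 47.4871 mm → contributes +15 855 410 mm⁴
  top plate: d = 137.487 mm → contributes +17 019 927 mm⁴
Total I = 47 272 627 mm⁴.

Ix ≈ 4.727 × 10⁷ mm⁴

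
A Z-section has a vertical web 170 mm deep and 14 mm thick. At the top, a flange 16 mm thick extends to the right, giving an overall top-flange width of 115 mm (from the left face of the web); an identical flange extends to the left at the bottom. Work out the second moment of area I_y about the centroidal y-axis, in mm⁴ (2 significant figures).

I_y ≈ 1.3 × 10⁷ mm⁴

Split into non-overlapping primitives; take the origin at the lower-left of the bounding box.
Web: 14 × 170, A = 2 380 mm², x = 108 mm, Ī = 38 873 mm⁴.
Top flange (beyond web): 101 × 16, A = 1 616 mm², x = 165.5 mm, Ī = 1 373 735 mm⁴.
Bottom flange (beyond web): 101 × 16, A = 1 616 mm², x = 50.5 mm, Ī = 1 373 735 mm⁴.
Centroid: x̄ = ΣA·x / ΣA = 108 mm.
Transfer each piece to the centroidal y-axis using Ī + A·d² with d = x − 108:
  web: d = 0 mm → contributes +38 873 mm⁴
  top flange (beyond web): d = 57.5 mm → contributes +6 716 635 mm⁴
  bottom flange (beyond web): d = -57.5 mm → contributes +6 716 635 mm⁴
Total I = 13 472 143 mm⁴.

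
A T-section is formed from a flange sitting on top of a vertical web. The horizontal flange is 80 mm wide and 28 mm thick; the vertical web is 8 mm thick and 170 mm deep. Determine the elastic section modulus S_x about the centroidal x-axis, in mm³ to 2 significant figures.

S_x ≈ 8.0 × 10⁴ mm³

Break the section into simple shapes (no overlaps), measuring from the bottom-left corner of the bounding box.
Flange: 80 × 28, A = 2 240 mm², y = 184 mm, Ī = 146 347 mm⁴.
Web: 8 × 170, A = 1 360 mm², y = 85 mm, Ī = 3 275 333 mm⁴.
Centroid: ȳ = ΣA·y / ΣA = 146.6 mm.
Transfer each piece to the centroidal x-axis using Ī + A·d² with d = y − 146.6:
  flange: d = 37.4 mm → contributes +3 279 569 mm⁴
  web: d = -61.6 mm → contributes +8 435 935 mm⁴
Total I = 11 715 504 mm⁴.
Extreme fibre distance c = 146.6 mm; S = I/c = 79 915 mm³.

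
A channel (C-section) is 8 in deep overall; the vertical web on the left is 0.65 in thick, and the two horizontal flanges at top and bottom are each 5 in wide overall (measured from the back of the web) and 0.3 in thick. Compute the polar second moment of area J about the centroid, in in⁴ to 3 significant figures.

J ≈ 81.6 in⁴

Split into non-overlapping primitives; take the origin at the lower-left of the bounding box.
Web: 0.65 × 8, A = 5.2 in², y = 4 in, Ī = 27.733 in⁴.
Top flange (beyond web): 4.35 × 0.3, A = 1.305 in², y = 7.85 in, Ī = 0.0097875 in⁴.
Bottom flange (beyond web): 4.35 × 0.3, A = 1.305 in², y = 0.15 in, Ī = 0.0097875 in⁴.
By symmetry the centroid is at mid-height, ȳ = 4 in.
Transfer each piece to the centroidal x-axis using Ī + A·d² with d = y − 4:
  web: d = 0 in → contributes +27.733 in⁴
  top flange (beyond web): d = 3.85 in → contributes +19.353 in⁴
  bottom flange (beyond web): d = -3.85 in → contributes +19.353 in⁴
Total I = 66.44 in⁴.
For the y-axis: x̄ = 1.1605 in.
Repeating about the centroidal y-axis gives I_y = 15.16 in⁴.
Polar second moment: J = I_x + I_y = 81.599 in⁴.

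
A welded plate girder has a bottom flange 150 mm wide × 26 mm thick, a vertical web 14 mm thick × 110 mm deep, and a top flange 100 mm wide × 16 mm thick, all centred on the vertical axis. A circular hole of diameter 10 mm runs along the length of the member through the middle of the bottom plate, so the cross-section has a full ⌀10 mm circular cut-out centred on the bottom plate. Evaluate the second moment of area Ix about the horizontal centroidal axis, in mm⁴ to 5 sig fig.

Ix ≈ 2.2193 × 10⁷ mm⁴

Treat the section as a set of non-overlapping primitives; coordinates are from the bounding-box lower-left.
Bottom plate: 150 × 26, A = 3 900 mm², y = 13 mm, Ī = 219 700 mm⁴.
Web plate: 14 × 110, A = 1 540 mm², y = 81 mm, Ī = 1 552 833 mm⁴.
Top plate: 100 × 16, A = 1 600 mm², y = 144 mm, Ī = 34133.33 mm⁴.
Hole (subtracted): ⌀10, A = 78.53982 mm², y = 13 mm, Ī = 490.8739 mm⁴.
Centroid: ȳ = ΣA·y / ΣA = 58.15145 mm.
Transfer each piece to the horizontal centroidal axis using Ī + A·d² with d = y − 58.15145:
  bottom plate: d = -45.15145 mm → contributes +8 170 447 mm⁴
  web plate: d = 22.84855 mm → contributes +2 356 800 mm⁴
  top plate: d = 85.84855 mm → contributes +11 826 092 mm⁴
  hole: d = -45.15145 mm → contributes −160606.3 mm⁴
Total I = 22 192 733 mm⁴.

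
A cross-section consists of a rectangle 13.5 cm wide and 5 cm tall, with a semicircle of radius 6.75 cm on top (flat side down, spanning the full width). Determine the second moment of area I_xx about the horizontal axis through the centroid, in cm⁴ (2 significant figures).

I_xx ≈ 1400 cm⁴

Treat the section as a set of non-overlapping primitives; coordinates are from the bounding-box lower-left.
Rectangular body: 13.5 × 5, A = 67.5 cm², y = 2.5 cm, Ī = 140.6 cm⁴.
Semicircular cap: semicircle r = 6.75, A = 71.57 cm², y = 7.865 cm, Ī = 227.8 cm⁴.
Centroid: ȳ = ΣA·y / ΣA = 5.261 cm.
Transfer each piece to the horizontal axis through the centroid using Ī + A·d² with d = y − 5.261:
  rectangular body: d = -2.761 cm → contributes +655.1 cm⁴
  semicircular cap: d = 2.604 cm → contributes +713.1 cm⁴
Total I = 1 368 cm⁴.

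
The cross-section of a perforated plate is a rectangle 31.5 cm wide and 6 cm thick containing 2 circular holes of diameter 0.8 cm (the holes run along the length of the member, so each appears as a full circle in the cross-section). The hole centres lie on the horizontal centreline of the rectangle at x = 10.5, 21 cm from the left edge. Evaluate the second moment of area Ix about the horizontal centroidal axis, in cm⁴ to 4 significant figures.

Ix ≈ 567.0 cm⁴

Break the section into simple shapes (no overlaps), measuring from the bottom-left corner of the bounding box.
Plate: 31.5 × 6, A = 189 cm², y = 3 cm, Ī = 567 cm⁴.
Hole 1 (subtracted): ⌀0.8, A = 0.502655 cm², y = 3 cm, Ī = 0.0201062 cm⁴.
Hole 2 (subtracted): ⌀0.8, A = 0.502655 cm², y = 3 cm, Ī = 0.0201062 cm⁴.
By symmetry the centroid is at mid-height, ȳ = 3 cm.
All pieces are centred on the horizontal centroidal axis, so I = ΣĪ (holes subtracted) = 566.96 cm⁴.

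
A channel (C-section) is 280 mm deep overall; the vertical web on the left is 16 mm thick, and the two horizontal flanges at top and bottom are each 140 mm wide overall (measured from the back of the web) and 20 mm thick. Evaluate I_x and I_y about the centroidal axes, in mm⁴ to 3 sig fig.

Split into non-overlapping primitives; take the origin at the lower-left of the bounding box.
Web: 16 × 280, A = 4 480 mm², y = 140 mm, Ī = 29 269 333 mm⁴.
Top flange (beyond web): 124 × 20, A = 2 480 mm², y = 270 mm, Ī = 82 667 mm⁴.
Bottom flange (beyond web): 124 × 20, A = 2 480 mm², y = 10 mm, Ī = 82 667 mm⁴.
By symmetry the centroid is at mid-height, ȳ = 140 mm.
Transfer each piece to the centroidal x-axis using Ī + A·d² with d = y − 140:
  web: d = 0 mm → contributes +29 269 333 mm⁴
  top flange (beyond web): d = 130 mm → contributes +41 994 667 mm⁴
  bottom flange (beyond web): d = -130 mm → contributes +41 994 667 mm⁴
Total I = 113 258 667 mm⁴.
For the y-axis: x̄ = 44.78 mm.
Repeating about the centroidal y-axis gives I_y = 17 985 088 mm⁴.

I_x ≈ 1.13 × 10⁸ mm⁴, I_y ≈ 1.80 × 10⁷ mm⁴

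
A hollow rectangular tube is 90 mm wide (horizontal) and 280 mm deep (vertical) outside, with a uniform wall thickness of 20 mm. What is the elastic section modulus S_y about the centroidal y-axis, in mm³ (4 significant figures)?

Split into non-overlapping primitives; take the origin at the lower-left of the bounding box.
Outer rectangle: 90 × 280, A = 25 200 mm², x = 45 mm, Ī = 17 010 000 mm⁴.
Inner void (subtracted): 50 × 240, A = 12 000 mm², x = 45 mm, Ī = 2 500 000 mm⁴.
By symmetry the centroid is at mid-width, x̄ = 45 mm.
All pieces are centred on the centroidal y-axis, so I = ΣĪ (holes subtracted) = 14 510 000 mm⁴.
Extreme fibre distance c = 45 mm; S = I/c = 322 444 mm³.

S_y ≈ 3.224 × 10⁵ mm³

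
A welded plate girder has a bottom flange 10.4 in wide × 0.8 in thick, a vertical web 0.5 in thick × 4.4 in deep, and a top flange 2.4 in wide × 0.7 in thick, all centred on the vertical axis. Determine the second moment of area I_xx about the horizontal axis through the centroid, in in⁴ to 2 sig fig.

Split into non-overlapping primitives; take the origin at the lower-left of the bounding box.
Bottom plate: 10.4 × 0.8, A = 8.32 in², y = 0.4 in, Ī = 0.4437 in⁴.
Web plate: 0.5 × 4.4, A = 2.2 in², y = 3 in, Ī = 3.549 in⁴.
Top plate: 2.4 × 0.7, A = 1.68 in², y = 5.55 in, Ī = 0.0686 in⁴.
Centroid: ȳ = ΣA·y / ΣA = 1.578 in.
Transfer each piece to the horizontal axis through the centroid using Ī + A·d² with d = y − 1.578:
  bottom plate: d = -1.178 in → contributes +11.99 in⁴
  web plate: d = 1.422 in → contributes +7.998 in⁴
  top plate: d = 3.972 in → contributes +26.57 in⁴
Total I = 46.56 in⁴.

I_xx ≈ 47 in⁴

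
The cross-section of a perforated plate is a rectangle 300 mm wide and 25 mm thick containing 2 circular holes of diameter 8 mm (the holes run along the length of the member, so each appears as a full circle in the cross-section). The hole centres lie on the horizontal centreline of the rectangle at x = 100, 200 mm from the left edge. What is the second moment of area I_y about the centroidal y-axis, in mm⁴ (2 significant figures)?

I_y ≈ 5.6 × 10⁷ mm⁴

Split into non-overlapping primitives; take the origin at the lower-left of the bounding box.
Plate: 300 × 25, A = 7 500 mm², x = 150 mm, Ī = 56 250 000 mm⁴.
Hole 1 (subtracted): ⌀8, A = 50.27 mm², x = 100 mm, Ī = 201.1 mm⁴.
Hole 2 (subtracted): ⌀8, A = 50.27 mm², x = 200 mm, Ī = 201.1 mm⁴.
By symmetry the centroid is at mid-width, x̄ = 150 mm.
Transfer each piece to the centroidal y-axis using Ī + A·d² with d = x − 150:
  plate: d = 0 mm → contributes +56 250 000 mm⁴
  hole 1: d = -50 mm → contributes −125 865 mm⁴
  hole 2: d = 50 mm → contributes −125 865 mm⁴
Total I = 55 998 270 mm⁴.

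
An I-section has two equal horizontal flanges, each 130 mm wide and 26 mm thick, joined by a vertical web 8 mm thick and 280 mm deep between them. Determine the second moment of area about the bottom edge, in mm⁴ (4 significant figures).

Treat the section as a set of non-overlapping primitives; coordinates are from the bounding-box lower-left.
Bottom flange: 130 × 26, A = 3 380 mm², y = 13 mm, Ī = 190 407 mm⁴.
Web: 8 × 280, A = 2 240 mm², y = 166 mm, Ī = 14 634 667 mm⁴.
Top flange: 130 × 26, A = 3 380 mm², y = 319 mm, Ī = 190 407 mm⁴.
Transfer each piece to a horizontal axis along the bottom face using Ī + A·d² with d = y − 0:
  bottom flange: d = 13 mm → contributes +761 627 mm⁴
  web: d = 166 mm → contributes +76 360 107 mm⁴
  top flange: d = 319 mm → contributes +344 142 587 mm⁴
Total I = 421 264 320 mm⁴.

I_base ≈ 4.213 × 10⁸ mm⁴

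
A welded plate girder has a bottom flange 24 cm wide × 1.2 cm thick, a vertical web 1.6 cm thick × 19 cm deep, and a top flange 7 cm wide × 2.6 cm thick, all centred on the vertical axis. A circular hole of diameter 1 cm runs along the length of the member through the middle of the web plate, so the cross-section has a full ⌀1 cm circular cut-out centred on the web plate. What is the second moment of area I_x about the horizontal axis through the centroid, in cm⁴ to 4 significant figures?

I_x ≈ 5873 cm⁴

Treat the section as a set of non-overlapping primitives; coordinates are from the bounding-box lower-left.
Bottom plate: 24 × 1.2, A = 28.8 cm², y = 0.6 cm, Ī = 3.456 cm⁴.
Web plate: 1.6 × 19, A = 30.4 cm², y = 10.7 cm, Ī = 914.533 cm⁴.
Top plate: 7 × 2.6, A = 18.2 cm², y = 21.5 cm, Ī = 10.2527 cm⁴.
Hole (subtracted): ⌀1, A = 0.785398 cm², y = 10.7 cm, Ī = 0.0490874 cm⁴.
Centroid: ȳ = ΣA·y / ΣA = 9.4689 cm.
Transfer each piece to the horizontal axis through the centroid using Ī + A·d² with d = y − 9.4689:
  bottom plate: d = -8.8689 cm → contributes +2268.79 cm⁴
  web plate: d = 1.2311 cm → contributes +960.608 cm⁴
  top plate: d = 12.0311 cm → contributes +2644.65 cm⁴
  hole: d = 1.2311 cm → contributes −1.23944 cm⁴
Total I = 5872.81 cm⁴.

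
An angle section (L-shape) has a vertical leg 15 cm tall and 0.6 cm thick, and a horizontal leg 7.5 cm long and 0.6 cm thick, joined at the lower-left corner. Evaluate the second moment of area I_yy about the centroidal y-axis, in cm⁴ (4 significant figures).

Split into non-overlapping primitives; take the origin at the lower-left of the bounding box.
Vertical leg: 0.6 × 15, A = 9 cm², x = 0.3 cm, Ī = 0.27 cm⁴.
Horizontal leg (remainder): 6.9 × 0.6, A = 4.14 cm², x = 4.05 cm, Ī = 16.4255 cm⁴.
Centroid: x̄ = ΣA·x / ΣA = 1.48151 cm.
Transfer each piece to the centroidal y-axis using Ī + A·d² with d = x − 1.48151:
  vertical leg: d = -1.18151 cm → contributes +12.8336 cm⁴
  horizontal leg (remainder): d = 2.56849 cm → contributes +43.7377 cm⁴
Total I = 56.5713 cm⁴.

I_yy ≈ 56.57 cm⁴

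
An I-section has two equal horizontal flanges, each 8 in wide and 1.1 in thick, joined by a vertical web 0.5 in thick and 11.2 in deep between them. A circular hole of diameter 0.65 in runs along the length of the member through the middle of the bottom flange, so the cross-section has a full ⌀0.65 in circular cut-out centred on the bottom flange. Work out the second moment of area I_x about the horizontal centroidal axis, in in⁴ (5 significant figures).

Break the section into simple shapes (no overlaps), measuring from the bottom-left corner of the bounding box.
Bottom flange: 8 × 1.1, A = 8.8 in², y = 0.55 in, Ī = 0.8873333 in⁴.
Web: 0.5 × 11.2, A = 5.6 in², y = 6.7 in, Ī = 58.53867 in⁴.
Top flange: 8 × 1.1, A = 8.8 in², y = 12.85 in, Ī = 0.8873333 in⁴.
Hole (subtracted): ⌀0.65, A = 0.3318307 in², y = 0.55 in, Ī = 0.008762405 in⁴.
Centroid: ȳ = ΣA·y / ΣA = 6.78924 in.
Transfer each piece to the horizontal centroidal axis using Ī + A·d² with d = y − 6.78924:
  bottom flange: d = -6.23924 in → contributes +343.4548 in⁴
  web: d = -0.08924015 in → contributes +58.58326 in⁴
  top flange: d = 6.06076 in → contributes +324.1361 in⁴
  hole: d = -6.23924 in → contributes −12.92631 in⁴
Total I = 713.2478 in⁴.

I_x ≈ 713.25 in⁴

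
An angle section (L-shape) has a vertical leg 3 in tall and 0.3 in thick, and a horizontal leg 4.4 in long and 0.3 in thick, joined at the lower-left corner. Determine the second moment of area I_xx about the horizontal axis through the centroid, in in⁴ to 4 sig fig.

I_xx ≈ 1.631 in⁴

Split into non-overlapping primitives; take the origin at the lower-left of the bounding box.
Vertical leg: 0.3 × 3, A = 0.9 in², y = 1.5 in, Ī = 0.675 in⁴.
Horizontal leg (remainder): 4.1 × 0.3, A = 1.23 in², y = 0.15 in, Ī = 0.009225 in⁴.
Centroid: ȳ = ΣA·y / ΣA = 0.720423 in.
Transfer each piece to the horizontal axis through the centroid using Ī + A·d² with d = y − 0.720423:
  vertical leg: d = 0.779577 in → contributes +1.22197 in⁴
  horizontal leg (remainder): d = -0.570423 in → contributes +0.409445 in⁴
Total I = 1.63141 in⁴.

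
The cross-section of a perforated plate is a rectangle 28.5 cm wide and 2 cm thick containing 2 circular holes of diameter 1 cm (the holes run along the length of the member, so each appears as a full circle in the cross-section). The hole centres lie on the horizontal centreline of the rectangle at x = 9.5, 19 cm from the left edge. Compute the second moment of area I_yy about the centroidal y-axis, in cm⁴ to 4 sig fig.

Treat the section as a set of non-overlapping primitives; coordinates are from the bounding-box lower-left.
Plate: 28.5 × 2, A = 57 cm², x = 14.25 cm, Ī = 3858.19 cm⁴.
Hole 1 (subtracted): ⌀1, A = 0.785398 cm², x = 9.5 cm, Ī = 0.0490874 cm⁴.
Hole 2 (subtracted): ⌀1, A = 0.785398 cm², x = 19 cm, Ī = 0.0490874 cm⁴.
By symmetry the centroid is at mid-width, x̄ = 14.25 cm.
Transfer each piece to the centroidal y-axis using Ī + A·d² with d = x − 14.25:
  plate: d = 0 cm → contributes +3858.19 cm⁴
  hole 1: d = -4.75 cm → contributes −17.7696 cm⁴
  hole 2: d = 4.75 cm → contributes −17.7696 cm⁴
Total I = 3822.65 cm⁴.

I_yy ≈ 3823 cm⁴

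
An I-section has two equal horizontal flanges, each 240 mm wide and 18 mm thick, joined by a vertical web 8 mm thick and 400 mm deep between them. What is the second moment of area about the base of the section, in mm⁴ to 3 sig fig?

Split into non-overlapping primitives; take the origin at the lower-left of the bounding box.
Bottom flange: 240 × 18, A = 4 320 mm², y = 9 mm, Ī = 116 640 mm⁴.
Web: 8 × 400, A = 3 200 mm², y = 218 mm, Ī = 42 666 667 mm⁴.
Top flange: 240 × 18, A = 4 320 mm², y = 427 mm, Ī = 116 640 mm⁴.
Transfer each piece to the base of the section using Ī + A·d² with d = y − 0:
  bottom flange: d = 9 mm → contributes +466 560 mm⁴
  web: d = 218 mm → contributes +194 743 467 mm⁴
  top flange: d = 427 mm → contributes +787 777 920 mm⁴
Total I = 982 987 947 mm⁴.

I_base ≈ 9.83 × 10⁸ mm⁴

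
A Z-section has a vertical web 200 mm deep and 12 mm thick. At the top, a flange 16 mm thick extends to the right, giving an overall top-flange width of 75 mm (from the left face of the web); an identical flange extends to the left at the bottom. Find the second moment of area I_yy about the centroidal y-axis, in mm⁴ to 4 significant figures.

Break the section into simple shapes (no overlaps), measuring from the bottom-left corner of the bounding box.
Web: 12 × 200, A = 2 400 mm², x = 69 mm, Ī = 28 800 mm⁴.
Top flange (beyond web): 63 × 16, A = 1 008 mm², x = 106.5 mm, Ī = 333 396 mm⁴.
Bottom flange (beyond web): 63 × 16, A = 1 008 mm², x = 31.5 mm, Ī = 333 396 mm⁴.
Centroid: x̄ = ΣA·x / ΣA = 69 mm.
Transfer each piece to the centroidal y-axis using Ī + A·d² with d = x − 69:
  web: d = 0 mm → contributes +28 800 mm⁴
  top flange (beyond web): d = 37.5 mm → contributes +1 750 896 mm⁴
  bottom flange (beyond web): d = -37.5 mm → contributes +1 750 896 mm⁴
Total I = 3 530 592 mm⁴.

I_yy ≈ 3.531 × 10⁶ mm⁴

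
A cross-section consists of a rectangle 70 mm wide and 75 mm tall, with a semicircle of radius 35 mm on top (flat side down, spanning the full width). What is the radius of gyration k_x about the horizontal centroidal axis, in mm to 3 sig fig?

Split into non-overlapping primitives; take the origin at the lower-left of the bounding box.
Rectangular body: 70 × 75, A = 5 250 mm², y = 37.5 mm, Ī = 2 460 938 mm⁴.
Semicircular cap: semicircle r = 35, A = 1924.2 mm², y = 89.854 mm, Ī = 164 704 mm⁴.
Centroid: ȳ = ΣA·y / ΣA = 51.542 mm.
Transfer each piece to the horizontal centroidal axis using Ī + A·d² with d = y − 51.542:
  rectangular body: d = -14.042 mm → contributes +3 496 148 mm⁴
  semicircular cap: d = 38.312 mm → contributes +2 989 141 mm⁴
Total I = 6 485 289 mm⁴.
Radius of gyration: k = √(I/A) = √(6 485 289 / 7174.2) = 30.066 mm.

k_x ≈ 30.1 mm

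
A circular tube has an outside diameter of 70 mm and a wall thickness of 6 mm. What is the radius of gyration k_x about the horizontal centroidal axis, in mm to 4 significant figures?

Treat the section as a set of non-overlapping primitives; coordinates are from the bounding-box lower-left.
Outer circle: ⌀70, A = 3848.45 mm², y = 35 mm, Ī = 1 178 588 mm⁴.
Bore (subtracted): ⌀58, A = 2642.08 mm², y = 35 mm, Ī = 555 497 mm⁴.
By symmetry the centroid is at mid-height, ȳ = 35 mm.
All pieces are centred on the horizontal centroidal axis, so I = ΣĪ (holes subtracted) = 623 091 mm⁴.
Radius of gyration: k = √(I/A) = √(623 091 / 1206.37) = 22.7266 mm.

k_x ≈ 22.73 mm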